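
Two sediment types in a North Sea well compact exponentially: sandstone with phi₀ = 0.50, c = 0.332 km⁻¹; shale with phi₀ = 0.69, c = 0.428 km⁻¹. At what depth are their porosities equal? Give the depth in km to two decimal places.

3.36 km

Set phi₀ₐ e^(−cₐZ) = phi₀ᵦ e^(−cᵦZ) ⇒ ln(phi₀ₐ/phi₀ᵦ) = (cₐ − cᵦ)·Z
Z = ln(0.5/0.69) / (0.332 − 0.428) = -0.3221 / -0.096 = 3.355 km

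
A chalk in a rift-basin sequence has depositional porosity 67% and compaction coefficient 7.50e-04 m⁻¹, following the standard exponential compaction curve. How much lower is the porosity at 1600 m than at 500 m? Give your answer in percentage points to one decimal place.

25.9 percentage points

Working in km (1 km = 1000 m; k in km⁻¹ = k in m⁻¹ × 1000):
phi(0.5) = 0.67·e^(−0.75×0.5) = 0.4605
phi(1.6) = 0.67·e^(−0.75×1.6) = 0.2018
Δphi = 0.4605 − 0.2018 = 0.2587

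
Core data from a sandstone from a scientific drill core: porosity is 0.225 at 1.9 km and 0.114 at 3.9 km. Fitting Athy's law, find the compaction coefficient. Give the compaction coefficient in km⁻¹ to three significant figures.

Athy: n(z) = n₀ e^(−βz) ⇒ n₁/n₂ = e^{β(z₂−z₁)} ⇒ β = ln(n₁/n₂)/(z₂−z₁)
β = ln(0.225/0.114) / (3.9 − 1.9) = ln(1.974) / 2 = 0.6799 / 2 = 0.34 km⁻¹

0.340 km⁻¹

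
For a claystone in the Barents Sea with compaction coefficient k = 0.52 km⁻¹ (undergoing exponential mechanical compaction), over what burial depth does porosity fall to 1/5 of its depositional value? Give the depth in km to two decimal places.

3.10 km

n/n₀ = 1/5 ⇒ exp(−k·d) = 1/5 ⇒ d = ln(5) / k
d = 1.6094 / 0.52 = 3.095 km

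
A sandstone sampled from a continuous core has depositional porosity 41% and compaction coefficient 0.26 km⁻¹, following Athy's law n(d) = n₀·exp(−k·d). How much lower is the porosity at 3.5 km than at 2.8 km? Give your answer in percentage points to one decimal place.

n(2.8) = 0.41·e^(−0.26×2.8) = 0.1980
n(3.5) = 0.41·e^(−0.26×3.5) = 0.1650
Δn = 0.1980 − 0.1650 = 0.0329

3.3 percentage points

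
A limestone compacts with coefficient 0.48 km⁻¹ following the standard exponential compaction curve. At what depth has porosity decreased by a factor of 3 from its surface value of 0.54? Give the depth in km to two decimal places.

n/n₀ = 1/3 ⇒ exp(−β·Z) = 1/3 ⇒ Z = ln(3) / β
Z = 1.0986 / 0.48 = 2.289 km

2.29 km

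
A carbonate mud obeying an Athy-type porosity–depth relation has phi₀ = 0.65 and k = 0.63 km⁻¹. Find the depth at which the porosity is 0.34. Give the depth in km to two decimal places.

Invert Athy's law: d = ln(phi₀/phi) / k
d = ln(0.65/0.34) / 0.63 = ln(1.912) / 0.63 = 0.6480 / 0.63 = 1.029 km

1.03 km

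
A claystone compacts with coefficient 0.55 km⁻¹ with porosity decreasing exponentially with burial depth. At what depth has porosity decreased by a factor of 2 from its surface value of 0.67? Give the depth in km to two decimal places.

φ/φ₀ = 1/2 ⇒ exp(−c·d) = 1/2 ⇒ d = ln(2) / c
d = 0.6931 / 0.55 = 1.260 km

1.26 km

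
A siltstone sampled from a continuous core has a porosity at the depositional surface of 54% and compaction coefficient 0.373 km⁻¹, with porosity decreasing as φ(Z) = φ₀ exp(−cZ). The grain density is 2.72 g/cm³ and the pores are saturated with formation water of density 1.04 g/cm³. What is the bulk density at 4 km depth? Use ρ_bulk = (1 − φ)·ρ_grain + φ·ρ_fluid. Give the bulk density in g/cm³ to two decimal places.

Porosity at depth: φ = 0.54·exp(−0.373×4) = 0.54×0.2249 = 0.1215
Bulk density: ρ_b = (1−φ)ρ_g + φ·ρ_f = 0.8785×2.72 + 0.1215×1.04
       = 2.390 + 0.126 = 2.516 g/cm³

2.52 g/cm³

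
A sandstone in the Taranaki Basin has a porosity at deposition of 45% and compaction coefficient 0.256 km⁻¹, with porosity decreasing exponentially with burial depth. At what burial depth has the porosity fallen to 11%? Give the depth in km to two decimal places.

Invert Athy's law: Z = ln(phi₀/phi) / β
Z = ln(0.45/0.11) / 0.256 = ln(4.091) / 0.256 = 1.4088 / 0.256 = 5.503 km

5.50 km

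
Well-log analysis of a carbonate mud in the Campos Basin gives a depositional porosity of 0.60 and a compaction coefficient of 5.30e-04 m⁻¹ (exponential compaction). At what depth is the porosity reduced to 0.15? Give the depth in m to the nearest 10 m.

2620 m

Working in km (1 km = 1000 m; k in km⁻¹ = k in m⁻¹ × 1000):
Invert Athy's law: Z = ln(φ₀/φ) / k
Z = ln(0.6/0.15) / 0.53 = ln(4) / 0.53 = 1.3863 / 0.53 = 2.616 km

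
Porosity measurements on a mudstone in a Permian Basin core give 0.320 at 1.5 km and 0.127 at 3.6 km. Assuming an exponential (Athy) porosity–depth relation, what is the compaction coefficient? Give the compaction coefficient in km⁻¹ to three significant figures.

0.440 km⁻¹

Athy: n(Z) = n₀ e^(−cZ) ⇒ n₁/n₂ = e^{c(Z₂−Z₁)} ⇒ c = ln(n₁/n₂)/(Z₂−Z₁)
c = ln(0.32/0.127) / (3.6 − 1.5) = ln(2.52) / 2.1 = 0.9241 / 2.1 = 0.4401 km⁻¹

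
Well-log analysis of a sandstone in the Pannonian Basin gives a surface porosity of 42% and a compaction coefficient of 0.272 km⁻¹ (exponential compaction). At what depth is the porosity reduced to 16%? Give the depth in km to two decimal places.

3.55 km

Invert Athy's law: Z = ln(phi₀/phi) / β
Z = ln(0.42/0.16) / 0.272 = ln(2.625) / 0.272 = 0.9651 / 0.272 = 3.548 km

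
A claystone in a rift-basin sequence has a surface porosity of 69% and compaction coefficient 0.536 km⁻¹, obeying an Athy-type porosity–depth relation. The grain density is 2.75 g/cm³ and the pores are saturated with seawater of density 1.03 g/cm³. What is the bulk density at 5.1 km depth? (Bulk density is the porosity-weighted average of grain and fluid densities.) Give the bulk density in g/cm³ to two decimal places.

2.67 g/cm³

Porosity at depth: n = 0.69·exp(−0.536×5.1) = 0.69×0.0650 = 0.0448
Bulk density: ρ_b = (1−n)ρ_g + n·ρ_f = 0.9552×2.75 + 0.0448×1.03
       = 2.627 + 0.046 = 2.673 g/cm³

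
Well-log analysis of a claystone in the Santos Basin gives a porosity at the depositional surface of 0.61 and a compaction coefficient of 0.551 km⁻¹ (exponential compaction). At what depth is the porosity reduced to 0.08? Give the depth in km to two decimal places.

Invert Athy's law: z = ln(phi₀/phi) / β
z = ln(0.61/0.08) / 0.551 = ln(7.625) / 0.551 = 2.0314 / 0.551 = 3.687 km

3.69 km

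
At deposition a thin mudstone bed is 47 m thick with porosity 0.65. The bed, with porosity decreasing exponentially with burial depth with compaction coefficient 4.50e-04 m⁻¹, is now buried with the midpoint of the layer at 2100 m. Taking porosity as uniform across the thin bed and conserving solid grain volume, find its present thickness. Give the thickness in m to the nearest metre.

Working in km (1 km = 1000 m; c in km⁻¹ = c in m⁻¹ × 1000):
Porosity at 2.1 km: phi = 0.65·exp(−0.45×2.1) = 0.2526
Solid-volume conservation: h(1−phi) = h₀(1−phi₀) ⇒ h = h₀·(1−phi₀)/(1−phi)
h = 0.047 × (1 − 0.65)/(1 − 0.2526) = 0.047 × 0.4683 = 0.0220 km

22 m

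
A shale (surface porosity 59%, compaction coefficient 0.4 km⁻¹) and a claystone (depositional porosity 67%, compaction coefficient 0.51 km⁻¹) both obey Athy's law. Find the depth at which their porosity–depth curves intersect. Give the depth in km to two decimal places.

1.16 km

Set n₀ₐ e^(−kₐd) = n₀ᵦ e^(−kᵦd) ⇒ ln(n₀ₐ/n₀ᵦ) = (kₐ − kᵦ)·d
d = ln(0.59/0.67) / (0.4 − 0.51) = -0.1272 / -0.11 = 1.156 km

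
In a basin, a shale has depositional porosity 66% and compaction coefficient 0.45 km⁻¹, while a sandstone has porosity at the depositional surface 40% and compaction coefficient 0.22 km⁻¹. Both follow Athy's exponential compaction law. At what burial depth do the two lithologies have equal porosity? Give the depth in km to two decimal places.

Set phi₀ₐ e^(−βₐZ) = phi₀ᵦ e^(−βᵦZ) ⇒ ln(phi₀ₐ/phi₀ᵦ) = (βₐ − βᵦ)·Z
Z = ln(0.66/0.4) / (0.45 − 0.22) = 0.5008 / 0.23 = 2.177 km

2.18 km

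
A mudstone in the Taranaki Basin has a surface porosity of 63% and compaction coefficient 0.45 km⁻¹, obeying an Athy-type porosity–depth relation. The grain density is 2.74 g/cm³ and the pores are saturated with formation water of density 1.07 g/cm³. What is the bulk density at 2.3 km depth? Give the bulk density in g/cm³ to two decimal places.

Porosity at depth: φ = 0.63·exp(−0.45×2.3) = 0.63×0.3552 = 0.2238
Bulk density: ρ_b = (1−φ)ρ_g + φ·ρ_f = 0.7762×2.74 + 0.2238×1.07
       = 2.127 + 0.239 = 2.366 g/cm³

2.37 g/cm³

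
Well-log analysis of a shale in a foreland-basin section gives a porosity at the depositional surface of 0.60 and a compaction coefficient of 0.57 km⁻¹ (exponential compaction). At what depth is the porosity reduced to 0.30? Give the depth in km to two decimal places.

Invert Athy's law: d = ln(φ₀/φ) / β
d = ln(0.6/0.3) / 0.57 = ln(2) / 0.57 = 0.6931 / 0.57 = 1.216 km

1.22 km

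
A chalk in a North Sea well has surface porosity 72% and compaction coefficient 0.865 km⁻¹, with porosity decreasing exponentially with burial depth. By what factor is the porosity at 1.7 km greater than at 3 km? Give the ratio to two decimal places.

phi(Z₁)/phi(Z₂) = e^(−k·Z₁)/e^(−k·Z₂) = e^{k(Z₂−Z₁)}
= exp(0.865 × 1.3) = exp(1.125) = 3.0787

3.08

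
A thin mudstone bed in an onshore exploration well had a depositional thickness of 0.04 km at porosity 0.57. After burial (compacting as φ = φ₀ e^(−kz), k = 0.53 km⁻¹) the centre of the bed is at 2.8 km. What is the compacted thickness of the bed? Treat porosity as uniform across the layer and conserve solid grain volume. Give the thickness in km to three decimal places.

Porosity at 2.8 km: φ = 0.57·exp(−0.53×2.8) = 0.1292
Solid-volume conservation: h(1−φ) = h₀(1−φ₀) ⇒ h = h₀·(1−φ₀)/(1−φ)
h = 0.04 × (1 − 0.57)/(1 − 0.1292) = 0.04 × 0.4938 = 0.0198 km

0.020 km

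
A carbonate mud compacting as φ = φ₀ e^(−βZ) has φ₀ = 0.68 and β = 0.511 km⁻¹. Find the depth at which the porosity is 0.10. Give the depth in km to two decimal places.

3.75 km

Invert Athy's law: Z = ln(φ₀/φ) / β
Z = ln(0.68/0.1) / 0.511 = ln(6.8) / 0.511 = 1.9169 / 0.511 = 3.751 km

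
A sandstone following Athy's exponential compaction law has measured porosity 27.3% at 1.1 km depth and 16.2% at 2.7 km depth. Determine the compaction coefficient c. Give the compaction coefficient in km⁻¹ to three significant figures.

Athy: φ(z) = φ₀ e^(−cz) ⇒ φ₁/φ₂ = e^{c(z₂−z₁)} ⇒ c = ln(φ₁/φ₂)/(z₂−z₁)
c = ln(0.273/0.162) / (2.7 − 1.1) = ln(1.685) / 1.6 = 0.5219 / 1.6 = 0.3262 km⁻¹

0.326 km⁻¹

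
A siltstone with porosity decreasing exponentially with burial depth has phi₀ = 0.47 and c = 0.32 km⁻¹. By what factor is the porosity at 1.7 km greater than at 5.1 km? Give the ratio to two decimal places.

phi(Z₁)/phi(Z₂) = e^(−c·Z₁)/e^(−c·Z₂) = e^{c(Z₂−Z₁)}
= exp(0.32 × 3.4) = exp(1.088) = 2.9683

2.97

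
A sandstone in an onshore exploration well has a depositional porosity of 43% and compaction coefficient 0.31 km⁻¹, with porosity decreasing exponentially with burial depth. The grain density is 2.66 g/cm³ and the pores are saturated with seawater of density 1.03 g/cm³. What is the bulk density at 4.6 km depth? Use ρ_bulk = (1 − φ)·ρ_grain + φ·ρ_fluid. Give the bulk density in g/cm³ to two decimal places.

2.49 g/cm³

Porosity at depth: phi = 0.43·exp(−0.31×4.6) = 0.43×0.2403 = 0.1033
Bulk density: ρ_b = (1−phi)ρ_g + phi·ρ_f = 0.8967×2.66 + 0.1033×1.03
       = 2.385 + 0.106 = 2.492 g/cm³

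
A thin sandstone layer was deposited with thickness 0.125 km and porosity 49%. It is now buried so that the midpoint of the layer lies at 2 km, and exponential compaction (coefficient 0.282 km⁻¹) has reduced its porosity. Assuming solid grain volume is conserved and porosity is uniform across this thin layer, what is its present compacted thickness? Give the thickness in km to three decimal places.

Porosity at 2 km: phi = 0.49·exp(−0.282×2) = 0.2788
Solid-volume conservation: h(1−phi) = h₀(1−phi₀) ⇒ h = h₀·(1−phi₀)/(1−phi)
h = 0.125 × (1 − 0.49)/(1 − 0.2788) = 0.125 × 0.7071 = 0.0884 km

0.088 km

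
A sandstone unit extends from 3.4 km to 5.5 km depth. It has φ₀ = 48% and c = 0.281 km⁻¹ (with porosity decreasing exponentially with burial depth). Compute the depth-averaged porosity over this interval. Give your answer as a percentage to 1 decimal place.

⟨φ⟩ = (1/(Z₂−Z₁)) ∫ φ₀ e^(−cZ) dZ = φ₀·(e^(−c·Z₁) − e^(−c·Z₂)) / (c·(Z₂−Z₁))
e^(−0.281×3.4) = 0.3847; e^(−0.281×5.5) = 0.2132
⟨φ⟩ = 0.48 × (0.3847 − 0.2132) / (0.281 × 2.1) = 0.48 × 0.2905 = 0.1395

13.9%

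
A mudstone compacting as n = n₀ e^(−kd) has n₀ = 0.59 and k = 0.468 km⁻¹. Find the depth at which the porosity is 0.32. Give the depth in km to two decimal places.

Invert Athy's law: d = ln(n₀/n) / k
d = ln(0.59/0.32) / 0.468 = ln(1.844) / 0.468 = 0.6118 / 0.468 = 1.307 km

1.31 km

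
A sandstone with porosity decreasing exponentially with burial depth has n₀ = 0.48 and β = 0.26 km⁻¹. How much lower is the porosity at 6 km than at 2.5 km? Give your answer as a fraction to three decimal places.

n(2.5) = 0.48·e^(−0.26×2.5) = 0.2506
n(6) = 0.48·e^(−0.26×6) = 0.1009
Δn = 0.2506 − 0.1009 = 0.1497

0.150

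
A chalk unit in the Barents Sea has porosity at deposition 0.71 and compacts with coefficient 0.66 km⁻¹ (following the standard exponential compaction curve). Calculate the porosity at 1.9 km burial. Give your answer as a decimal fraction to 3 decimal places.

φ = φ₀·exp(−k·d) = 0.71 × exp(−0.66 × 1.9) = 0.71 × exp(−1.254)
  = 0.71 × 0.2854 = 0.2026

0.203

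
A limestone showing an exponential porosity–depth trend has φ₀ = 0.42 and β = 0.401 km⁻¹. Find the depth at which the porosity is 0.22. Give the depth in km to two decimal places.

1.61 km

Invert Athy's law: z = ln(φ₀/φ) / β
z = ln(0.42/0.22) / 0.401 = ln(1.909) / 0.401 = 0.6466 / 0.401 = 1.613 km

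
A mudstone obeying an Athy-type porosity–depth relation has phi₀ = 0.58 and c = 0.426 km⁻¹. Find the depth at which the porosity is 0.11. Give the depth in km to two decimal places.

3.90 km

Invert Athy's law: z = ln(phi₀/phi) / c
z = ln(0.58/0.11) / 0.426 = ln(5.273) / 0.426 = 1.6625 / 0.426 = 3.903 km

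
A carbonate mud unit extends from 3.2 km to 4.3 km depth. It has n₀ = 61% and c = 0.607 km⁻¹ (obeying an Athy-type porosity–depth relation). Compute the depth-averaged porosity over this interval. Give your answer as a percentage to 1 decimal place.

6.4%

⟨n⟩ = (1/(d₂−d₁)) ∫ n₀ e^(−cd) dd = n₀·(e^(−c·d₁) − e^(−c·d₂)) / (c·(d₂−d₁))
e^(−0.607×3.2) = 0.1434; e^(−0.607×4.3) = 0.0735
⟨n⟩ = 0.61 × (0.1434 − 0.0735) / (0.607 × 1.1) = 0.61 × 0.1046 = 0.0638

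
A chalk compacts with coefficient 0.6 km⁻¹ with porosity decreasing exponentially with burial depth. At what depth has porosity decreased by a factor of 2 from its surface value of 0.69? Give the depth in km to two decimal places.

φ/φ₀ = 1/2 ⇒ exp(−β·z) = 1/2 ⇒ z = ln(2) / β
z = 0.6931 / 0.6 = 1.155 km

1.16 km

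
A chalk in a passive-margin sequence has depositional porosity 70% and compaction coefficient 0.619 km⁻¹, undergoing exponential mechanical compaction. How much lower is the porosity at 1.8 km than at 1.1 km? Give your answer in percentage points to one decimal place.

12.5 percentage points

φ(1.1) = 0.7·e^(−0.619×1.1) = 0.3543
φ(1.8) = 0.7·e^(−0.619×1.8) = 0.2297
Δφ = 0.3543 − 0.2297 = 0.1246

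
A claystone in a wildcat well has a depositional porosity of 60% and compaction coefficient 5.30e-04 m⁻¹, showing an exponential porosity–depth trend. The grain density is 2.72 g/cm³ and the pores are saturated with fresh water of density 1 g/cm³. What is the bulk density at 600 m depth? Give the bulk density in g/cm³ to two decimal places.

1.97 g/cm³

Working in km (1 km = 1000 m; β in km⁻¹ = β in m⁻¹ × 1000):
Porosity at depth: φ = 0.6·exp(−0.53×0.6) = 0.6×0.7276 = 0.4366
Bulk density: ρ_b = (1−φ)ρ_g + φ·ρ_f = 0.5634×2.72 + 0.4366×1
       = 1.533 + 0.437 = 1.969 g/cm³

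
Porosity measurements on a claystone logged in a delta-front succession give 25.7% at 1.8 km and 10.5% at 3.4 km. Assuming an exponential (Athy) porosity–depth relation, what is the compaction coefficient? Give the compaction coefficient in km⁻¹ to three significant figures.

0.559 km⁻¹

Athy: n(Z) = n₀ e^(−cZ) ⇒ n₁/n₂ = e^{c(Z₂−Z₁)} ⇒ c = ln(n₁/n₂)/(Z₂−Z₁)
c = ln(0.257/0.105) / (3.4 − 1.8) = ln(2.448) / 1.6 = 0.8951 / 1.6 = 0.5594 km⁻¹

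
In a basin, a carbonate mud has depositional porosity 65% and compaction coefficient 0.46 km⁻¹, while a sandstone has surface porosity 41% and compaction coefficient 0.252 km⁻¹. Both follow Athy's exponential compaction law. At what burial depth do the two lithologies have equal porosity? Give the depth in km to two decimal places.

2.22 km

Set phi₀ₐ e^(−βₐZ) = phi₀ᵦ e^(−βᵦZ) ⇒ ln(phi₀ₐ/phi₀ᵦ) = (βₐ − βᵦ)·Z
Z = ln(0.65/0.41) / (0.46 − 0.252) = 0.4608 / 0.208 = 2.215 km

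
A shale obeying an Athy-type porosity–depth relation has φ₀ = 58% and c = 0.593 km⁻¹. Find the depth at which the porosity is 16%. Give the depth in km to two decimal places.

2.17 km

Invert Athy's law: Z = ln(φ₀/φ) / c
Z = ln(0.58/0.16) / 0.593 = ln(3.625) / 0.593 = 1.2879 / 0.593 = 2.172 km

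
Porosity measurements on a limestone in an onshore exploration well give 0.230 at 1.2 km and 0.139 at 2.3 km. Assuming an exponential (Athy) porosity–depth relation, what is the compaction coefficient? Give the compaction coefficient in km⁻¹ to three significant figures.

0.458 km⁻¹

Athy: phi(d) = phi₀ e^(−kd) ⇒ phi₁/phi₂ = e^{k(d₂−d₁)} ⇒ k = ln(phi₁/phi₂)/(d₂−d₁)
k = ln(0.23/0.139) / (2.3 − 1.2) = ln(1.655) / 1.1 = 0.5036 / 1.1 = 0.4578 km⁻¹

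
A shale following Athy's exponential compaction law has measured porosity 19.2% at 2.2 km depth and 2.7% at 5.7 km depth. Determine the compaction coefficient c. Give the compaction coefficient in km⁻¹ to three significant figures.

0.560 km⁻¹

Athy: φ(Z) = φ₀ e^(−cZ) ⇒ φ₁/φ₂ = e^{c(Z₂−Z₁)} ⇒ c = ln(φ₁/φ₂)/(Z₂−Z₁)
c = ln(0.192/0.027) / (5.7 − 2.2) = ln(7.111) / 3.5 = 1.9617 / 3.5 = 0.5605 km⁻¹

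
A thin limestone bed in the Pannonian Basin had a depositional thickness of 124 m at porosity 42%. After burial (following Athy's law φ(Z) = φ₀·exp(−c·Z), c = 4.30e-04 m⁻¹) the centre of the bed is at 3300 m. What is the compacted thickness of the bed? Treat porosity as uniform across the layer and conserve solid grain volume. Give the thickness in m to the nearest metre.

80 m

Working in km (1 km = 1000 m; c in km⁻¹ = c in m⁻¹ × 1000):
Porosity at 3.3 km: φ = 0.42·exp(−0.43×3.3) = 0.1016
Solid-volume conservation: h(1−φ) = h₀(1−φ₀) ⇒ h = h₀·(1−φ₀)/(1−φ)
h = 0.124 × (1 − 0.42)/(1 − 0.1016) = 0.124 × 0.6456 = 0.0801 km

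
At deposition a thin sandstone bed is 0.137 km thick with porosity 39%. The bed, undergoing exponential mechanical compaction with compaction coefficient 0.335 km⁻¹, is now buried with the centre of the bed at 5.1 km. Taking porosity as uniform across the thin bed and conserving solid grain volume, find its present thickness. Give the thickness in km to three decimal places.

Porosity at 5.1 km: φ = 0.39·exp(−0.335×5.1) = 0.0706
Solid-volume conservation: h(1−φ) = h₀(1−φ₀) ⇒ h = h₀·(1−φ₀)/(1−φ)
h = 0.137 × (1 − 0.39)/(1 − 0.0706) = 0.137 × 0.6564 = 0.0899 km

0.090 km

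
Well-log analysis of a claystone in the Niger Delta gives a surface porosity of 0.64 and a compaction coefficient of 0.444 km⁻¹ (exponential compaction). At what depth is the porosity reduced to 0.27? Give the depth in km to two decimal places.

Invert Athy's law: Z = ln(n₀/n) / k
Z = ln(0.64/0.27) / 0.444 = ln(2.37) / 0.444 = 0.8630 / 0.444 = 1.944 km

1.94 km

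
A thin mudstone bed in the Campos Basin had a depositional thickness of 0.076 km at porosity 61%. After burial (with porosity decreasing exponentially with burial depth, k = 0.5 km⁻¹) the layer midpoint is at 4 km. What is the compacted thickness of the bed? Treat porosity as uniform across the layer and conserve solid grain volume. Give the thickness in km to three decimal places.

Porosity at 4 km: φ = 0.61·exp(−0.5×4) = 0.0826
Solid-volume conservation: h(1−φ) = h₀(1−φ₀) ⇒ h = h₀·(1−φ₀)/(1−φ)
h = 0.076 × (1 − 0.61)/(1 − 0.0826) = 0.076 × 0.4251 = 0.0323 km

0.032 km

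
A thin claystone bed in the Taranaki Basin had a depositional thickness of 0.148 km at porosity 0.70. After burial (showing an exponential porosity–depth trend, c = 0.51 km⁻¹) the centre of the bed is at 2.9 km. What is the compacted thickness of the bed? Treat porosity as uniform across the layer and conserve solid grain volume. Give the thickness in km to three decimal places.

0.053 km

Porosity at 2.9 km: n = 0.7·exp(−0.51×2.9) = 0.1595
Solid-volume conservation: h(1−n) = h₀(1−n₀) ⇒ h = h₀·(1−n₀)/(1−n)
h = 0.148 × (1 − 0.7)/(1 − 0.1595) = 0.148 × 0.3569 = 0.0528 km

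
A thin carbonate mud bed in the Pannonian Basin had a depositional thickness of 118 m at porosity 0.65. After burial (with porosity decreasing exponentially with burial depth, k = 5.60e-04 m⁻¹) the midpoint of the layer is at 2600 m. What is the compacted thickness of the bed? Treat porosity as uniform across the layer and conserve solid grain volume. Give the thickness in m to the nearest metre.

49 m

Working in km (1 km = 1000 m; k in km⁻¹ = k in m⁻¹ × 1000):
Porosity at 2.6 km: n = 0.65·exp(−0.56×2.6) = 0.1516
Solid-volume conservation: h(1−n) = h₀(1−n₀) ⇒ h = h₀·(1−n₀)/(1−n)
h = 0.118 × (1 − 0.65)/(1 − 0.1516) = 0.118 × 0.4125 = 0.0487 km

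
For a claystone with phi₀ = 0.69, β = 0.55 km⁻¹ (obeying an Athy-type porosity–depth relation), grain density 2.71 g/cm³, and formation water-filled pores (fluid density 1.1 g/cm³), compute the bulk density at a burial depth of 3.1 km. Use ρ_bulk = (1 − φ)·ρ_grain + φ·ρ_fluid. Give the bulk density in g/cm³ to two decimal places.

2.51 g/cm³

Porosity at depth: phi = 0.69·exp(−0.55×3.1) = 0.69×0.1818 = 0.1254
Bulk density: ρ_b = (1−phi)ρ_g + phi·ρ_f = 0.8746×2.71 + 0.1254×1.1
       = 2.370 + 0.138 = 2.508 g/cm³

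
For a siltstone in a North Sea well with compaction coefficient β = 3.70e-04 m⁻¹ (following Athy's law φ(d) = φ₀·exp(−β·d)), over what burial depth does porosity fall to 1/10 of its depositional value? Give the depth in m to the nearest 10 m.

Working in km (1 km = 1000 m; β in km⁻¹ = β in m⁻¹ × 1000):
φ/φ₀ = 1/10 ⇒ exp(−β·d) = 1/10 ⇒ d = ln(10) / β
d = 2.3026 / 0.37 = 6.223 km

6220 m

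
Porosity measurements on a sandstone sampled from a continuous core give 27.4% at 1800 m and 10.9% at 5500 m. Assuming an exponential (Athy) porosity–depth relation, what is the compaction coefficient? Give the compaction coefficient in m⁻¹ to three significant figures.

Working in km (1 km = 1000 m; c in km⁻¹ = c in m⁻¹ × 1000):
Athy: φ(d) = φ₀ e^(−cd) ⇒ φ₁/φ₂ = e^{c(d₂−d₁)} ⇒ c = ln(φ₁/φ₂)/(d₂−d₁)
c = ln(0.274/0.109) / (5.5 − 1.8) = ln(2.514) / 3.7 = 0.9218 / 3.7 = 0.2491 km⁻¹

0.000249 m⁻¹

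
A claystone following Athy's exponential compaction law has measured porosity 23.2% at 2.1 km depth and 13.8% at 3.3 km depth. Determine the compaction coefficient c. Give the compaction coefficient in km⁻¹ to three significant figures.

0.433 km⁻¹

Athy: phi(Z) = phi₀ e^(−cZ) ⇒ phi₁/phi₂ = e^{c(Z₂−Z₁)} ⇒ c = ln(phi₁/phi₂)/(Z₂−Z₁)
c = ln(0.232/0.138) / (3.3 − 2.1) = ln(1.681) / 1.2 = 0.5195 / 1.2 = 0.4329 km⁻¹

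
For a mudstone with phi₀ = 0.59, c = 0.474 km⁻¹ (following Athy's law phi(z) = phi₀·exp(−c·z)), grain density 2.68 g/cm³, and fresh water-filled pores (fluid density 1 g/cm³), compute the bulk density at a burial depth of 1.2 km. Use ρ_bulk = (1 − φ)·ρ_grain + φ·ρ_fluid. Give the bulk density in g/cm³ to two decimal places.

Porosity at depth: phi = 0.59·exp(−0.474×1.2) = 0.59×0.5662 = 0.3341
Bulk density: ρ_b = (1−phi)ρ_g + phi·ρ_f = 0.6659×2.68 + 0.3341×1
       = 1.785 + 0.334 = 2.119 g/cm³

2.12 g/cm³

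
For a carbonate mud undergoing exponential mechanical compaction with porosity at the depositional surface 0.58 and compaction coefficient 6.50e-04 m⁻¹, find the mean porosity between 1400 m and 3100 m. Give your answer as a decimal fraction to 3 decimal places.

Working in km (1 km = 1000 m; β in km⁻¹ = β in m⁻¹ × 1000):
⟨n⟩ = (1/(z₂−z₁)) ∫ n₀ e^(−βz) dz = n₀·(e^(−β·z₁) − e^(−β·z₂)) / (β·(z₂−z₁))
e^(−0.65×1.4) = 0.4025; e^(−0.65×3.1) = 0.1333
⟨n⟩ = 0.58 × (0.4025 − 0.1333) / (0.65 × 1.7) = 0.58 × 0.2436 = 0.1413

0.141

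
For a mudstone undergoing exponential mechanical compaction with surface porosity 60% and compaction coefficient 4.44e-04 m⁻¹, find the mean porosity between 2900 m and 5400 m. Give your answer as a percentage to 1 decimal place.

Working in km (1 km = 1000 m; c in km⁻¹ = c in m⁻¹ × 1000):
⟨n⟩ = (1/(d₂−d₁)) ∫ n₀ e^(−cd) dd = n₀·(e^(−c·d₁) − e^(−c·d₂)) / (c·(d₂−d₁))
e^(−0.444×2.9) = 0.2759; e^(−0.444×5.4) = 0.0909
⟨n⟩ = 0.6 × (0.2759 − 0.0909) / (0.444 × 2.5) = 0.6 × 0.1667 = 0.1000

10.0%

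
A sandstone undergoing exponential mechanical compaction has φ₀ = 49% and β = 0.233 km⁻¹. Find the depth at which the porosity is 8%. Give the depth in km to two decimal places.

7.78 km

Invert Athy's law: Z = ln(φ₀/φ) / β
Z = ln(0.49/0.08) / 0.233 = ln(6.125) / 0.233 = 1.8124 / 0.233 = 7.778 km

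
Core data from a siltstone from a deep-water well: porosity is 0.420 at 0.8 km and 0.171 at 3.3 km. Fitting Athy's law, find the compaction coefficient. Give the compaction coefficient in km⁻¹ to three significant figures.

Athy: n(z) = n₀ e^(−cz) ⇒ n₁/n₂ = e^{c(z₂−z₁)} ⇒ c = ln(n₁/n₂)/(z₂−z₁)
c = ln(0.42/0.171) / (3.3 − 0.8) = ln(2.456) / 2.5 = 0.8986 / 2.5 = 0.3594 km⁻¹

0.359 km⁻¹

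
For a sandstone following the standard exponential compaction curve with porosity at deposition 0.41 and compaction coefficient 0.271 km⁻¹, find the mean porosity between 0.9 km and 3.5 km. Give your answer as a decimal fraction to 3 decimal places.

⟨phi⟩ = (1/(z₂−z₁)) ∫ phi₀ e^(−kz) dz = phi₀·(e^(−k·z₁) − e^(−k·z₂)) / (k·(z₂−z₁))
e^(−0.271×0.9) = 0.7836; e^(−0.271×3.5) = 0.3873
⟨phi⟩ = 0.41 × (0.7836 − 0.3873) / (0.271 × 2.6) = 0.41 × 0.5624 = 0.2306

0.231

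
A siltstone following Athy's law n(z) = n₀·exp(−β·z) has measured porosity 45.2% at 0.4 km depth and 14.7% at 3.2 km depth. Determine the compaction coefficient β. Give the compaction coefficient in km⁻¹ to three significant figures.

Athy: n(z) = n₀ e^(−βz) ⇒ n₁/n₂ = e^{β(z₂−z₁)} ⇒ β = ln(n₁/n₂)/(z₂−z₁)
β = ln(0.452/0.147) / (3.2 − 0.4) = ln(3.075) / 2.8 = 1.1232 / 2.8 = 0.4012 km⁻¹

0.401 km⁻¹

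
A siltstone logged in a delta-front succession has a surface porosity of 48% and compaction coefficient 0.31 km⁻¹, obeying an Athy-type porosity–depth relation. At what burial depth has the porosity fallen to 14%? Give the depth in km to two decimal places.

Invert Athy's law: Z = ln(φ₀/φ) / β
Z = ln(0.48/0.14) / 0.31 = ln(3.429) / 0.31 = 1.2321 / 0.31 = 3.975 km

3.97 km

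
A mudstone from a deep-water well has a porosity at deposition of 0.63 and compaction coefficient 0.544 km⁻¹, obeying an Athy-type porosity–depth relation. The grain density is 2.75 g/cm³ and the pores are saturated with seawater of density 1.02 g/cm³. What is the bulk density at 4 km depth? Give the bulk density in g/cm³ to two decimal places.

2.63 g/cm³

Porosity at depth: phi = 0.63·exp(−0.544×4) = 0.63×0.1135 = 0.0715
Bulk density: ρ_b = (1−phi)ρ_g + phi·ρ_f = 0.9285×2.75 + 0.0715×1.02
       = 2.553 + 0.073 = 2.626 g/cm³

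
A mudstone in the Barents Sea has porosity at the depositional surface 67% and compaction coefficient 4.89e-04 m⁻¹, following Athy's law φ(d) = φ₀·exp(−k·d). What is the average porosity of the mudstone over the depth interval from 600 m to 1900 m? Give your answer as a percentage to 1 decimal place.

37.0%

Working in km (1 km = 1000 m; k in km⁻¹ = k in m⁻¹ × 1000):
⟨φ⟩ = (1/(d₂−d₁)) ∫ φ₀ e^(−kd) dd = φ₀·(e^(−k·d₁) − e^(−k·d₂)) / (k·(d₂−d₁))
e^(−0.489×0.6) = 0.7457; e^(−0.489×1.9) = 0.3949
⟨φ⟩ = 0.67 × (0.7457 − 0.3949) / (0.489 × 1.3) = 0.67 × 0.5519 = 0.3697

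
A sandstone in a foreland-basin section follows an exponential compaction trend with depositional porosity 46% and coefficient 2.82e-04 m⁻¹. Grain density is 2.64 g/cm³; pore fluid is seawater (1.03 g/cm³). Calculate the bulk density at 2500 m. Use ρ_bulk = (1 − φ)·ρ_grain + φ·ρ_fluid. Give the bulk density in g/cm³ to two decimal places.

2.27 g/cm³

Working in km (1 km = 1000 m; k in km⁻¹ = k in m⁻¹ × 1000):
Porosity at depth: n = 0.46·exp(−0.282×2.5) = 0.46×0.4941 = 0.2273
Bulk density: ρ_b = (1−n)ρ_g + n·ρ_f = 0.7727×2.64 + 0.2273×1.03
       = 2.040 + 0.234 = 2.274 g/cm³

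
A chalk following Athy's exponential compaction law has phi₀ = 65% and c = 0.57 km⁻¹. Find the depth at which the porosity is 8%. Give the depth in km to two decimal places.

Invert Athy's law: z = ln(phi₀/phi) / c
z = ln(0.65/0.08) / 0.57 = ln(8.125) / 0.57 = 2.0949 / 0.57 = 3.675 km

3.68 km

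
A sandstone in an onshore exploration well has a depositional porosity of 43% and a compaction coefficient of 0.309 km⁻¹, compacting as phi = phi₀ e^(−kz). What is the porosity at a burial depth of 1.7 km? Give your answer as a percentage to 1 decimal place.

phi = phi₀·exp(−k·z) = 0.43 × exp(−0.309 × 1.7) = 0.43 × exp(−0.5253)
  = 0.43 × 0.5914 = 0.2543

25.4%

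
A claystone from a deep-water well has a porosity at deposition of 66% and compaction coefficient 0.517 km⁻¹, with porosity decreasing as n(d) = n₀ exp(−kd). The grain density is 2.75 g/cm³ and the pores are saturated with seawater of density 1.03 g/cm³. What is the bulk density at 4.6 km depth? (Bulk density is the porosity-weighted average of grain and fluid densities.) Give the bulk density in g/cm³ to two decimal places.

2.64 g/cm³

Porosity at depth: n = 0.66·exp(−0.517×4.6) = 0.66×0.0927 = 0.0612
Bulk density: ρ_b = (1−n)ρ_g + n·ρ_f = 0.9388×2.75 + 0.0612×1.03
       = 2.582 + 0.063 = 2.645 g/cm³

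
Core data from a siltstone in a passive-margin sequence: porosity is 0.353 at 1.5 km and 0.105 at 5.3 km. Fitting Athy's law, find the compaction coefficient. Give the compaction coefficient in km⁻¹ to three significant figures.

Athy: φ(Z) = φ₀ e^(−cZ) ⇒ φ₁/φ₂ = e^{c(Z₂−Z₁)} ⇒ c = ln(φ₁/φ₂)/(Z₂−Z₁)
c = ln(0.353/0.105) / (5.3 − 1.5) = ln(3.362) / 3.8 = 1.2125 / 3.8 = 0.3191 km⁻¹

0.319 km⁻¹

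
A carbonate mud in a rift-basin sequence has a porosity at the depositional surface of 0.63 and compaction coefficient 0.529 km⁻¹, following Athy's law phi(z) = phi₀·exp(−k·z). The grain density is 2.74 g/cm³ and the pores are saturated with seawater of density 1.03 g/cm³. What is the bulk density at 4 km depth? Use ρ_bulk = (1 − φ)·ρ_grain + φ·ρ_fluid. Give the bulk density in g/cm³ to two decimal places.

2.61 g/cm³

Porosity at depth: phi = 0.63·exp(−0.529×4) = 0.63×0.1205 = 0.0759
Bulk density: ρ_b = (1−phi)ρ_g + phi·ρ_f = 0.9241×2.74 + 0.0759×1.03
       = 2.532 + 0.078 = 2.610 g/cm³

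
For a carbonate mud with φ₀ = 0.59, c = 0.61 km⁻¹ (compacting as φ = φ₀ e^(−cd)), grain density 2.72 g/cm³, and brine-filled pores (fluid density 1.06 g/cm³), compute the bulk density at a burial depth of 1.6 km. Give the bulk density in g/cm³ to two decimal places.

2.35 g/cm³

Porosity at depth: φ = 0.59·exp(−0.61×1.6) = 0.59×0.3768 = 0.2223
Bulk density: ρ_b = (1−φ)ρ_g + φ·ρ_f = 0.7777×2.72 + 0.2223×1.06
       = 2.115 + 0.236 = 2.351 g/cm³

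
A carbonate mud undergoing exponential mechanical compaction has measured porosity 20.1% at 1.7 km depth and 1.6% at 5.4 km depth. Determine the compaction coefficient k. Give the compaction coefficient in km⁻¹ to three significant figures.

Athy: phi(Z) = phi₀ e^(−kZ) ⇒ phi₁/phi₂ = e^{k(Z₂−Z₁)} ⇒ k = ln(phi₁/phi₂)/(Z₂−Z₁)
k = ln(0.201/0.016) / (5.4 − 1.7) = ln(12.56) / 3.7 = 2.5307 / 3.7 = 0.684 km⁻¹

0.684 km⁻¹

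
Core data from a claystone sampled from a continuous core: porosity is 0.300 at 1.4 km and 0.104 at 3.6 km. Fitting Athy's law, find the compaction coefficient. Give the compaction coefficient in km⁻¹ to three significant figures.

0.482 km⁻¹

Athy: phi(d) = phi₀ e^(−cd) ⇒ phi₁/phi₂ = e^{c(d₂−d₁)} ⇒ c = ln(phi₁/phi₂)/(d₂−d₁)
c = ln(0.3/0.104) / (3.6 − 1.4) = ln(2.885) / 2.2 = 1.0594 / 2.2 = 0.4815 km⁻¹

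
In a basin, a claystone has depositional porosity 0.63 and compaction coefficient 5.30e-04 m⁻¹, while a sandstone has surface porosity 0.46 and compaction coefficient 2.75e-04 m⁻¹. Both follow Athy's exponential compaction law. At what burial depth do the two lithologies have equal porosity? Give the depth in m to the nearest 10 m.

Working in km (1 km = 1000 m; c in km⁻¹ = c in m⁻¹ × 1000):
Set φ₀ₐ e^(−cₐd) = φ₀ᵦ e^(−cᵦd) ⇒ ln(φ₀ₐ/φ₀ᵦ) = (cₐ − cᵦ)·d
d = ln(0.63/0.46) / (0.53 − 0.275) = 0.3145 / 0.255 = 1.233 km

1230 m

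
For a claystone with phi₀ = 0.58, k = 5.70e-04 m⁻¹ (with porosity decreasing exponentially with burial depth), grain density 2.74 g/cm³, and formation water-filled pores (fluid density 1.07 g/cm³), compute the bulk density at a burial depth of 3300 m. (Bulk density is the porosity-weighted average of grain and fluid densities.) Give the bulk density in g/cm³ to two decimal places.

2.59 g/cm³

Working in km (1 km = 1000 m; k in km⁻¹ = k in m⁻¹ × 1000):
Porosity at depth: phi = 0.58·exp(−0.57×3.3) = 0.58×0.1524 = 0.0884
Bulk density: ρ_b = (1−phi)ρ_g + phi·ρ_f = 0.9116×2.74 + 0.0884×1.07
       = 2.498 + 0.095 = 2.592 g/cm³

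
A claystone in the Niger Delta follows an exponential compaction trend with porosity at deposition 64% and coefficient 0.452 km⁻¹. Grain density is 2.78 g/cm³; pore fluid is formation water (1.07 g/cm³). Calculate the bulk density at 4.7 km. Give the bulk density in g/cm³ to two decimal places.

Porosity at depth: n = 0.64·exp(−0.452×4.7) = 0.64×0.1195 = 0.0765
Bulk density: ρ_b = (1−n)ρ_g + n·ρ_f = 0.9235×2.78 + 0.0765×1.07
       = 2.567 + 0.082 = 2.649 g/cm³

2.65 g/cm³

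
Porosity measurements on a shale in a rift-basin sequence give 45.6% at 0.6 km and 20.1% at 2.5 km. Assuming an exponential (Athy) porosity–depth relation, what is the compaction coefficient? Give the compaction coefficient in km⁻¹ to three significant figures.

0.431 km⁻¹

Athy: phi(z) = phi₀ e^(−βz) ⇒ phi₁/phi₂ = e^{β(z₂−z₁)} ⇒ β = ln(phi₁/phi₂)/(z₂−z₁)
β = ln(0.456/0.201) / (2.5 − 0.6) = ln(2.269) / 1.9 = 0.8192 / 1.9 = 0.4312 km⁻¹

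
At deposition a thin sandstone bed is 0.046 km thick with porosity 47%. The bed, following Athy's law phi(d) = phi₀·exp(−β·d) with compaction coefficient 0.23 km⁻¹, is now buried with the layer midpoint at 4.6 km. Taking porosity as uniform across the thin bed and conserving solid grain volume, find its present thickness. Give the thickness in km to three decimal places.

Porosity at 4.6 km: phi = 0.47·exp(−0.23×4.6) = 0.1632
Solid-volume conservation: h(1−phi) = h₀(1−phi₀) ⇒ h = h₀·(1−phi₀)/(1−phi)
h = 0.046 × (1 − 0.47)/(1 − 0.1632) = 0.046 × 0.6333 = 0.0291 km

0.029 km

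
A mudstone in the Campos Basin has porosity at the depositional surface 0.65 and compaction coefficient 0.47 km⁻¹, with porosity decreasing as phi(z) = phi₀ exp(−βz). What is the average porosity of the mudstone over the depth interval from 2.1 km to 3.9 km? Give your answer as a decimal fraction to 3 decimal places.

0.163

⟨phi⟩ = (1/(z₂−z₁)) ∫ phi₀ e^(−βz) dz = phi₀·(e^(−β·z₁) − e^(−β·z₂)) / (β·(z₂−z₁))
e^(−0.47×2.1) = 0.3727; e^(−0.47×3.9) = 0.1599
⟨phi⟩ = 0.65 × (0.3727 − 0.1599) / (0.47 × 1.8) = 0.65 × 0.2515 = 0.1635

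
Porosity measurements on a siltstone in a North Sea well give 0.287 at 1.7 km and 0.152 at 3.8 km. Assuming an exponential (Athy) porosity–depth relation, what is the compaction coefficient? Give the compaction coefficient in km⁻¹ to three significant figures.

Athy: φ(Z) = φ₀ e^(−βZ) ⇒ φ₁/φ₂ = e^{β(Z₂−Z₁)} ⇒ β = ln(φ₁/φ₂)/(Z₂−Z₁)
β = ln(0.287/0.152) / (3.8 − 1.7) = ln(1.888) / 2.1 = 0.6356 / 2.1 = 0.3027 km⁻¹

0.303 km⁻¹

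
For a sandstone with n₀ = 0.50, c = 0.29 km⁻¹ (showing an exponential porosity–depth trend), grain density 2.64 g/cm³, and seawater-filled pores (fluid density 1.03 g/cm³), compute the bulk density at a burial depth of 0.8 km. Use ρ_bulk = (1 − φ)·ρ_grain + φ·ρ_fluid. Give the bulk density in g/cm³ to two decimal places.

2.00 g/cm³

Porosity at depth: n = 0.5·exp(−0.29×0.8) = 0.5×0.7929 = 0.3965
Bulk density: ρ_b = (1−n)ρ_g + n·ρ_f = 0.6035×2.64 + 0.3965×1.03
       = 1.593 + 0.408 = 2.002 g/cm³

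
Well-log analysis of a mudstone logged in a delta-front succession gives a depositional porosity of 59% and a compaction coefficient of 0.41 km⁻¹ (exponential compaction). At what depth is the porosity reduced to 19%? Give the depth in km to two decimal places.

2.76 km

Invert Athy's law: d = ln(phi₀/phi) / k
d = ln(0.59/0.19) / 0.41 = ln(3.105) / 0.41 = 1.1331 / 0.41 = 2.764 km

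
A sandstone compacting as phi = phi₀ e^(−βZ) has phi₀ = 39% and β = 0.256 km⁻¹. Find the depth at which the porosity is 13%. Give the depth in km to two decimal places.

Invert Athy's law: Z = ln(phi₀/phi) / β
Z = ln(0.39/0.13) / 0.256 = ln(3) / 0.256 = 1.0986 / 0.256 = 4.291 km

4.29 km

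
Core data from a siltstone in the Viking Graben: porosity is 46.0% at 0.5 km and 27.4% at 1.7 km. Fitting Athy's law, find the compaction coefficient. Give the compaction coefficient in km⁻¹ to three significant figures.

Athy: n(z) = n₀ e^(−kz) ⇒ n₁/n₂ = e^{k(z₂−z₁)} ⇒ k = ln(n₁/n₂)/(z₂−z₁)
k = ln(0.46/0.274) / (1.7 − 0.5) = ln(1.679) / 1.2 = 0.5181 / 1.2 = 0.4317 km⁻¹

0.432 km⁻¹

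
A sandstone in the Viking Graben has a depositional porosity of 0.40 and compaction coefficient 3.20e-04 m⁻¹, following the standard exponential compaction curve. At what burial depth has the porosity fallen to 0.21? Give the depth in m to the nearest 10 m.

2010 m

Working in km (1 km = 1000 m; c in km⁻¹ = c in m⁻¹ × 1000):
Invert Athy's law: z = ln(φ₀/φ) / c
z = ln(0.4/0.21) / 0.32 = ln(1.905) / 0.32 = 0.6444 / 0.32 = 2.014 km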